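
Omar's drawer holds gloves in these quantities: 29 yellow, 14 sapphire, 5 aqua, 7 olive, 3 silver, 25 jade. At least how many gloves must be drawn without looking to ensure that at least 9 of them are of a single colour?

40

Put each drawn glove into a box by colour. The largest draw with every box below 9 takes min(count, 8) from each colour; colours with fewer than 8 contribute all they have.
Σ min(cᵢ, 8) = 8 + 8 + 5 + 7 + 3 + 8 = 39.
Draw number 39 + 1 = 40 must push one box to 9.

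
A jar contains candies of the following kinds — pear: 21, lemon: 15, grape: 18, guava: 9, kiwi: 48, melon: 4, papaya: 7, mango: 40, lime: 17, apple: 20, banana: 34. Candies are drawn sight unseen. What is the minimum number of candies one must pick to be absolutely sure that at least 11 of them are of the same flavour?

101

Put each drawn candy into a box by flavour. The largest draw with every box below 11 takes min(count, 10) from each flavour; flavours with fewer than 10 contribute all they have.
Σ min(cᵢ, 10) = 10 + 10 + 10 + 9 + 10 + 4 + 7 + 10 + 10 + 10 + 10 = 100.
Draw number 100 + 1 = 101 must push one box to 11.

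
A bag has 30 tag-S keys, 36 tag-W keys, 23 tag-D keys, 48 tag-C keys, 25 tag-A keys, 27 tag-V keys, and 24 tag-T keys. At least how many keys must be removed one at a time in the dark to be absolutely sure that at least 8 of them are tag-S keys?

191

In the worst case for collecting tag-S keys, every non-tag-S key comes out first.
There are 36 + 23 + 48 + 25 + 27 + 24 = 183 non-tag-S keys altogether.
After those, each further key must be tag-S, so 183 + 8 = 191 draws guarantee 8 tag-S keys.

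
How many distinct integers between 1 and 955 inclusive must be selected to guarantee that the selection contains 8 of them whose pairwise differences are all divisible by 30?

211

Integers whose pairwise differences are multiples of 30 are exactly those sharing a remainder mod 30. The 30 residue classes mod 30 are the pigeonholes.
With 210 integers one could put 7 in each residue class and have no class reach 8.
The 211th integer pushes some class to 8, so 30·7 + 1 = 211.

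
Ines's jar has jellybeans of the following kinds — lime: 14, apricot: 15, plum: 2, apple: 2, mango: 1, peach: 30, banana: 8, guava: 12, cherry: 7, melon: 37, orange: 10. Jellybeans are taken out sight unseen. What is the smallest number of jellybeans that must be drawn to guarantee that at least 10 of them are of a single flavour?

An adversary could hand out at most 9 jellybeans per flavour (5 flavours run out sooner): 9 + 9 + 2 + 2 + 1 + 9 + 8 + 9 + 7 + 9 + 9 = 74 jellybeans and still no flavour has 10.
One more jellybean lands in a flavour already at 9, so 75 draws are enough and 74 are not.

75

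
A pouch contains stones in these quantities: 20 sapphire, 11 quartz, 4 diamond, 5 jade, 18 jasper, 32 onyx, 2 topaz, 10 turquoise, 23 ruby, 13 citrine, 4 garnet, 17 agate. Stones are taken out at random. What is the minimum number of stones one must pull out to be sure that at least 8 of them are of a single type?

72

By pigeonhole, put each drawn stone into a box by type. The largest draw with every box below 8 takes min(count, 7) from each type; types with fewer than 7 contribute all they have.
Σ min(cᵢ, 7) = 7 + 7 + 4 + 5 + 7 + 7 + 2 + 7 + 7 + 7 + 4 + 7 = 71.
Draw number 71 + 1 = 72 must push one box to 8.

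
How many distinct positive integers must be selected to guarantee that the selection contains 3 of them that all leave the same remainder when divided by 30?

Pigeonhole: the 30 residue classes mod 30 are the pigeonholes.
With 60 integers one could put 2 in each residue class and have no class reach 3.
The 61st integer pushes some class to 3, so 30·2 + 1 = 61.

61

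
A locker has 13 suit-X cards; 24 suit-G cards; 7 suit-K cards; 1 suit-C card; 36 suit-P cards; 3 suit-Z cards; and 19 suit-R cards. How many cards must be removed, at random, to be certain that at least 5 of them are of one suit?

An adversary could hand out at most 4 cards per suit (suit-C, suit-Z run out sooner): 4 + 4 + 4 + 1 + 4 + 3 + 4 = 24 cards and still no suit has 5.
By pigeonhole, one more card lands in a suit already at 4, so 25 draws are enough and 24 are not.

25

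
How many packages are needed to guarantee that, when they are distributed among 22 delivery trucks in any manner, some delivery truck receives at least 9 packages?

177

With 176 packages one could put exactly 8 in each of the 22 delivery trucks, and no delivery truck would reach 9.
By pigeonhole, one more package must land in a delivery truck that already has 8, giving it 9.
So 22 × 8 + 1 = 177 packages are required.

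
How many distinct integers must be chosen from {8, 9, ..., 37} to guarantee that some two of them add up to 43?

17

Group the elements by complementary pair {x, 43−x}: {8,35}, {9,34}, {10,33}, …, giving 14 two-element pairs and 2 integers whose partner 43−x falls outside [8,37].
Treating each of those 16 groups as a pigeonhole, one can pick one integer per group — 16 integers — with no two summing to 43.
The 17th integer lands in an occupied pair, forcing a sum of 43.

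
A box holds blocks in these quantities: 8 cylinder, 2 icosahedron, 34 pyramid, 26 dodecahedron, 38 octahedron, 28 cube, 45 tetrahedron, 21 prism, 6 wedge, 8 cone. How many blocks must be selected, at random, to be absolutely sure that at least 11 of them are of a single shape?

Pigeonhole: the 10 shapes are the holes; the blocks drawn are the pigeons.
To avoid 11 of any one shape, the worst case takes at most 10 of each shape, or every block of a shape that has fewer than 10.
That gives 8 + 2 + 10 + 10 + 10 + 10 + 10 + 10 + 6 + 8 = 84 blocks with no shape reaching 11.
The next block forces some shape to 11, so 84 + 1 = 85.

85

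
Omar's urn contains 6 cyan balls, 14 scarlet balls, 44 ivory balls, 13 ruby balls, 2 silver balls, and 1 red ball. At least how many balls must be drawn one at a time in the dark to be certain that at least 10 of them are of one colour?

The 6 colours are the holes; the balls drawn are the pigeons.
To avoid 10 of any one colour, the worst case takes at most 9 of each colour, or every ball of a colour that has fewer than 9.
That gives 6 + 9 + 9 + 9 + 2 + 1 = 36 balls with no colour reaching 10.
The next ball forces some colour to 10, so 36 + 1 = 37.

37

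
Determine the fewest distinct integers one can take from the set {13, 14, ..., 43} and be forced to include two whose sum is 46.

A set avoiding the sum 46 can contain at most one of each pair {x, 46−x}, plus the 11 elements whose complement lies outside the range or equal to its own complement.
The integers 23, …, 43 (21 of them) are such a set: any two sum to at least 23+24 = 47 > 46.
By pigeonhole, any 22nd integer completes one of the 10 pairs, so 22 choices force a sum of 46.

22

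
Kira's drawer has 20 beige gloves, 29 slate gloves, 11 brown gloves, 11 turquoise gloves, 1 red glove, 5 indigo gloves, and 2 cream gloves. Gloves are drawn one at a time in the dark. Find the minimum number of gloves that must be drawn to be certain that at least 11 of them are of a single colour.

49

Put each drawn glove into a box by colour. The largest draw with every box below 11 takes min(count, 10) from each colour; colours with fewer than 10 contribute all they have.
Σ min(cᵢ, 10) = 10 + 10 + 10 + 10 + 1 + 5 + 2 = 48.
Draw number 48 + 1 = 49 must push one box to 11.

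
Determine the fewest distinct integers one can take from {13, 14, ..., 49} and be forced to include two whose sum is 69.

23

Two chosen integers sum to 69 exactly when both halves of some pair {x, 69−x} with 20 ≤ x ≤ 69−x ≤ 49 are chosen — 15 such pairs.
The remaining 7 elements (those with no distinct partner in range) can never complete a 69-sum, so the worst case takes all of them and one from each pair: 7 + 15 = 22.
The 23rd integer has to be the second member of some pair, so 22 + 1 = 23.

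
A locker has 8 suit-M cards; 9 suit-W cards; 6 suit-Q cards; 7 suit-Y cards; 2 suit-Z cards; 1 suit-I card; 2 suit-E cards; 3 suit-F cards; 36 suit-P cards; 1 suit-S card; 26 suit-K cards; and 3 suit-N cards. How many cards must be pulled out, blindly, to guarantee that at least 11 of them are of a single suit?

An adversary could hand out at most 10 cards per suit (10 suits run out sooner): 8 + 9 + 6 + 7 + 2 + 1 + 2 + 3 + 10 + 1 + 10 + 3 = 62 cards and still no suit has 11.
By pigeonhole, one more card lands in a suit already at 10, so 63 draws are enough and 62 are not.

63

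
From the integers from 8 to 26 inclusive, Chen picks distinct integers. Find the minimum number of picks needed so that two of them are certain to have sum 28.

Group the elements by complementary pair {x, 28−x}: {8,20}, {9,19}, {10,18}, …, giving 6 two-element pairs, the single value 14 (it cannot pair with itself since the integers are distinct), and 6 integers whose partner 28−x falls outside [8,26].
By pigeonhole, treating each of those 13 groups as a pigeonhole, one can pick one integer per group — 13 integers — with no two summing to 28.
The 14th integer lands in an occupied pair, forcing a sum of 28.

14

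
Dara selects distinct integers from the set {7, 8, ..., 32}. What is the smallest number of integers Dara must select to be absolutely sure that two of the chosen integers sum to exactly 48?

A set avoiding the sum 48 can contain at most one of each pair {x, 48−x}, plus the 10 elements whose complement lies outside the range or equal to its own complement.
The integers 7, …, 24 (18 of them) are such a set: any two sum to at least 7+8 = 15 and at most 23+24 = 47 < 48.
By the pigeonhole principle, any 19th integer completes one of the 8 pairs, so 19 choices force a sum of 48.

19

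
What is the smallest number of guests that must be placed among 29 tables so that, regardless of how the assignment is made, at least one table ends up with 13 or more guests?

349

With 348 guests one could put exactly 12 in each of the 29 tables, and no table would reach 13.
Pigeonhole: one more guest must land in a table that already has 12, giving it 13.
So 29 × 12 + 1 = 349 guests are required.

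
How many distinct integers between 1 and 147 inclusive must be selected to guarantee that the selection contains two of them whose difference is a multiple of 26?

27

Integers whose pairwise differences are multiples of 26 are exactly those sharing a remainder mod 26. By the pigeonhole principle, the 26 residue classes mod 26 are the pigeonholes.
With 26 integers one could put 1 in each residue class and have no class reach 2.
The 27th integer pushes some class to 2, so 26·1 + 1 = 27.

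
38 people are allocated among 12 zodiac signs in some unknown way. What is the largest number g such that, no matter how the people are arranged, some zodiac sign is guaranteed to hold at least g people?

By the pigeonhole principle, the 12 zodiac signs are the holes and the 38 people are the pigeons.
If every zodiac sign held at most 3 people, the total would be at most 12 × 3 = 36, which is less than 38.
So some zodiac sign holds at least ⌈38/12⌉ = 4 people.

4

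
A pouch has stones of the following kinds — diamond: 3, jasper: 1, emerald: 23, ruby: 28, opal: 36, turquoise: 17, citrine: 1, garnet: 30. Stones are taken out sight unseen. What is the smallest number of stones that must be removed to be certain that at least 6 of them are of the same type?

31

By pigeonhole, put each drawn stone into a box by type. The largest draw with every box below 6 takes min(count, 5) from each type; types with fewer than 5 contribute all they have.
Σ min(cᵢ, 5) = 3 + 1 + 5 + 5 + 5 + 5 + 1 + 5 = 30.
Draw number 30 + 1 = 31 must push one box to 6.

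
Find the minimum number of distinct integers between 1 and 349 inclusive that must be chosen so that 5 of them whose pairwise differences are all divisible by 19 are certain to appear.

Integers whose pairwise differences are multiples of 19 are exactly those sharing a remainder mod 19. The 19 residue classes mod 19 are the pigeonholes.
With 76 integers one could put 4 in each residue class and have no class reach 5.
The 77th integer pushes some class to 5, so 19·4 + 1 = 77.

77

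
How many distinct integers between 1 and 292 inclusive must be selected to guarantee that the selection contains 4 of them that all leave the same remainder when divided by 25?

76

The 25 residue classes mod 25 are the pigeonholes.
With 75 integers one could put 3 in each residue class and have no class reach 4.
The 76th integer pushes some class to 4, so 25·3 + 1 = 76.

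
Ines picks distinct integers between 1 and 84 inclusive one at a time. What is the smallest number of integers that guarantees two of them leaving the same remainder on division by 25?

By the pigeonhole principle, the 25 residue classes mod 25 are the pigeonholes.
With 25 integers one could put 1 in each residue class and have no class reach 2.
The 26th integer pushes some class to 2, so 25·1 + 1 = 26.

26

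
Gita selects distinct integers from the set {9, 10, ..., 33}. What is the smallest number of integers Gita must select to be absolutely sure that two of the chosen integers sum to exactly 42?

14

Group the elements by complementary pair {x, 42−x}: {9,33}, {10,32}, {11,31}, …, giving 12 two-element pairs and the single value 21 (it cannot pair with itself since the integers are distinct).
Treating each of those 13 groups as a pigeonhole, one can pick one integer per group — 13 integers — with no two summing to 42.
The 14th integer lands in an occupied pair, forcing a sum of 42.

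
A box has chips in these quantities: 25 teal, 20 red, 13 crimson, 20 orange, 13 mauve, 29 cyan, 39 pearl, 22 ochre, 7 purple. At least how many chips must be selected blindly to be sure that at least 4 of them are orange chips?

172

In the worst case for collecting orange chips, every non-orange chip comes out first.
There are 25 + 20 + 13 + 13 + 29 + 39 + 22 + 7 = 168 non-orange chips altogether.
After those, each further chip must be orange, so 168 + 4 = 172 draws guarantee 4 orange chips.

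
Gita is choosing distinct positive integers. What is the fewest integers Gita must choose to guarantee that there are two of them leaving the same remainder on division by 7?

8

The 7 residue classes mod 7 are the pigeonholes.
With 7 integers one could put 1 in each residue class and have no class reach 2.
The 8th integer pushes some class to 2, so 7·1 + 1 = 8.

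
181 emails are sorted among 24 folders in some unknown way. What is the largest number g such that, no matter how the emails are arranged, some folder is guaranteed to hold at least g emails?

8

Pigeonhole: the 24 folders are the holes and the 181 emails are the pigeons.
If every folder held at most 7 emails, the total would be at most 24 × 7 = 168, which is less than 181.
So some folder holds at least ⌈181/24⌉ = 8 emails.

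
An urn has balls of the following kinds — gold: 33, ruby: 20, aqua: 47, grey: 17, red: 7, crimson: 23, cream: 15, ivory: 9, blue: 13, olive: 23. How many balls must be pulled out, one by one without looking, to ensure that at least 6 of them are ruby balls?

193

In the worst case for collecting ruby balls, every non-ruby ball comes out first.
There are 33 + 47 + 17 + 7 + 23 + 15 + 9 + 13 + 23 = 187 non-ruby balls altogether.
After those, each further ball must be ruby, so 187 + 6 = 193 draws guarantee 6 ruby balls.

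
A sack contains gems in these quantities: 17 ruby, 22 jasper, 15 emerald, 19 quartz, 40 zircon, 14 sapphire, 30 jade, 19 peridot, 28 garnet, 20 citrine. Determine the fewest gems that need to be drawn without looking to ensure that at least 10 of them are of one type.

Pigeonhole: the 10 types are the holes; the gems drawn are the pigeons.
To avoid 10 of any one type, the worst case takes at most 9 of each type.
That gives 9 + 9 + 9 + 9 + 9 + 9 + 9 + 9 + 9 + 9 = 90 gems with no type reaching 10.
The next gem forces some type to 10, so 90 + 1 = 91.

91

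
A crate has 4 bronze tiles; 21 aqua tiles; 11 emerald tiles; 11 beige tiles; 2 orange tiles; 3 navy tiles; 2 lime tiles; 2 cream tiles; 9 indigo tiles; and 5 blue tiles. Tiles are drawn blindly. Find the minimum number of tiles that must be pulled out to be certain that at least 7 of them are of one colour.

43

An adversary could hand out at most 6 tiles per colour (6 colours run out sooner): 4 + 6 + 6 + 6 + 2 + 3 + 2 + 2 + 6 + 5 = 42 tiles and still no colour has 7.
One more tile lands in a colour already at 6, so 43 draws are enough and 42 are not.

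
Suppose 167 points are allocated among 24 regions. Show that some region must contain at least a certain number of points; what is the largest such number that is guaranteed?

The 24 regions are the holes and the 167 points are the pigeons.
If every region held at most 6 points, the total would be at most 24 × 6 = 144, which is less than 167.
So some region holds at least ⌈167/24⌉ = 7 points.

7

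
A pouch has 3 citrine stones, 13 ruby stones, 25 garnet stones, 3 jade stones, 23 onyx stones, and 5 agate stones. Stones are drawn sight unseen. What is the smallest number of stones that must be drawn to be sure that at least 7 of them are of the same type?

Pigeonhole: put each drawn stone into a box by type. The largest draw with every box below 7 takes min(count, 6) from each type; types with fewer than 6 contribute all they have.
Σ min(cᵢ, 6) = 3 + 6 + 6 + 3 + 6 + 5 = 29.
Draw number 29 + 1 = 30 must push one box to 7.

30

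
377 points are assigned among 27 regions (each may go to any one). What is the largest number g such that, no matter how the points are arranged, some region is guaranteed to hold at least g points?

The 27 regions are the holes and the 377 points are the pigeons.
If every region held at most 13 points, the total would be at most 27 × 13 = 351, which is less than 377.
So some region holds at least ⌈377/27⌉ = 14 points.

14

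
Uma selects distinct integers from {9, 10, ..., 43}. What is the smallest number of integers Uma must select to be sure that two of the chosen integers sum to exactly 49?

Two chosen integers sum to 49 exactly when both halves of some pair {x, 49−x} with 9 ≤ x ≤ 49−x ≤ 40 are chosen — 16 such pairs.
The remaining 3 elements (those with no distinct partner in range) can never complete a 49-sum, so the worst case takes all of them and one from each pair: 3 + 16 = 19.
By the pigeonhole principle, the 20th integer has to be the second member of some pair, so 19 + 1 = 20.

20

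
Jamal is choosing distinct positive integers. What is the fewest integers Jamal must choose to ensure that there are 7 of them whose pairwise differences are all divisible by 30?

181

Integers whose pairwise differences are multiples of 30 are exactly those sharing a remainder mod 30. The 30 residue classes mod 30 are the pigeonholes.
With 180 integers one could put 6 in each residue class and have no class reach 7.
The 181st integer pushes some class to 7, so 30·6 + 1 = 181.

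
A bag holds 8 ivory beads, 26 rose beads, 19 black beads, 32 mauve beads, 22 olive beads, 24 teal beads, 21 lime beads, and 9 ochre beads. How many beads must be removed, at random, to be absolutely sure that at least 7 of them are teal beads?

144

In the worst case for collecting teal beads, every non-teal bead comes out first.
There are 8 + 26 + 19 + 32 + 22 + 21 + 9 = 137 non-teal beads altogether.
After those, each further bead must be teal, so 137 + 7 = 144 draws guarantee 7 teal beads.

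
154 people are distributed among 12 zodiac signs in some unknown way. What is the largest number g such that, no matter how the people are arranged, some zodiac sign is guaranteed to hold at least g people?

By pigeonhole, the 12 zodiac signs are the holes and the 154 people are the pigeons.
If every zodiac sign held at most 12 people, the total would be at most 12 × 12 = 144, which is less than 154.
So some zodiac sign holds at least ⌈154/12⌉ = 13 people.

13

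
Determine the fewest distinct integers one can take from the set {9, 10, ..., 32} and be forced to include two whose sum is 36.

Group the elements by complementary pair {x, 36−x}: {9,27}, {10,26}, {11,25}, …, giving 9 two-element pairs, the single value 18 (it cannot pair with itself since the integers are distinct), and 5 integers whose partner 36−x falls outside [9,32].
Pigeonhole: treating each of those 15 groups as a pigeonhole, one can pick one integer per group — 15 integers — with no two summing to 36.
The 16th integer lands in an occupied pair, forcing a sum of 36.

16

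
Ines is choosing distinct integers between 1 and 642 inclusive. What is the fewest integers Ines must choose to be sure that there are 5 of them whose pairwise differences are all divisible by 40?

Integers whose pairwise differences are multiples of 40 are exactly those sharing a remainder mod 40. Pigeonhole: the 40 residue classes mod 40 are the pigeonholes.
With 160 integers one could put 4 in each residue class and have no class reach 5.
The 161st integer pushes some class to 5, so 40·4 + 1 = 161.

161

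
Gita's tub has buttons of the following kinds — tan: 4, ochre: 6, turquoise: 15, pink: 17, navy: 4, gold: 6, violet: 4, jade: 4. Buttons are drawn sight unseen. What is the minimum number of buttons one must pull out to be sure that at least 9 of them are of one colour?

45

An adversary could hand out at most 8 buttons per colour (6 colours run out sooner): 4 + 6 + 8 + 8 + 4 + 6 + 4 + 4 = 44 buttons and still no colour has 9.
One more button lands in a colour already at 8, so 45 draws are enough and 44 are not.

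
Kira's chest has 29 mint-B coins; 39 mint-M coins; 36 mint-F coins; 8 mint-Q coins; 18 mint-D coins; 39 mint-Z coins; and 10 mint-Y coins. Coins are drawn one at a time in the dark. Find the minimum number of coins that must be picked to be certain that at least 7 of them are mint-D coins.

168

In the worst case for collecting mint-D coins, every non-mint-D coin comes out first.
There are 29 + 39 + 36 + 8 + 39 + 10 = 161 non-mint-D coins altogether.
After those, each further coin must be mint-D, so 161 + 7 = 168 draws guarantee 7 mint-D coins.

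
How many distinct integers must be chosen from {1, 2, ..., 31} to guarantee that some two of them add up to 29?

Group the elements by complementary pair {x, 29−x}: {1,28}, {2,27}, {3,26}, …, giving 14 two-element pairs and 3 integers whose partner 29−x falls outside [1,31].
By pigeonhole, treating each of those 17 groups as a pigeonhole, one can pick one integer per group — 17 integers — with no two summing to 29.
The 18th integer lands in an occupied pair, forcing a sum of 29.

18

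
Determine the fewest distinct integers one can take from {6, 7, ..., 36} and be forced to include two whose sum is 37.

19

Two chosen integers sum to 37 exactly when both halves of some pair {x, 37−x} with 6 ≤ x ≤ 37−x ≤ 31 are chosen — 13 such pairs.
The remaining 5 elements (those with no distinct partner in range) can never complete a 37-sum, so the worst case takes all of them and one from each pair: 5 + 13 = 18.
Pigeonhole: the 19th integer has to be the second member of some pair, so 18 + 1 = 19.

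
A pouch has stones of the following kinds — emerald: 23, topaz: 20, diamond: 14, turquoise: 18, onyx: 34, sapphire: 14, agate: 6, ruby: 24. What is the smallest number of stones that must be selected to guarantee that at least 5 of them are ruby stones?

In the worst case for collecting ruby stones, every non-ruby stone comes out first.
There are 23 + 20 + 14 + 18 + 34 + 14 + 6 = 129 non-ruby stones altogether.
After those, each further stone must be ruby, so 129 + 5 = 134 draws guarantee 5 ruby stones.

134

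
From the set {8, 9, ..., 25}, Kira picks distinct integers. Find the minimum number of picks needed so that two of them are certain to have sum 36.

12

A set avoiding the sum 36 can contain at most one of each pair {x, 36−x}, plus the 4 elements whose complement lies outside the range or equal to its own complement.
The integers 8, …, 18 (11 of them) are such a set: any two sum to at least 8+9 = 17 and at most 17+18 = 35 < 36.
By pigeonhole, any 12th integer completes one of the 7 pairs, so 12 choices force a sum of 36.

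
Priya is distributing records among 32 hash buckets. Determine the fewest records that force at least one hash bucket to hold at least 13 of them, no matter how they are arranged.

385

With 384 records one could put exactly 12 in each of the 32 hash buckets, and no hash bucket would reach 13.
By pigeonhole, one more record must land in a hash bucket that already has 12, giving it 13.
So 32 × 12 + 1 = 385 records are required.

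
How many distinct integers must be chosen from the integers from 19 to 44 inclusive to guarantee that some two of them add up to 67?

16

Group the elements by complementary pair {x, 67−x}: {23,44}, {24,43}, {25,42}, …, giving 11 two-element pairs and 4 integers whose partner 67−x falls outside [19,44].
By the pigeonhole principle, treating each of those 15 groups as a pigeonhole, one can pick one integer per group — 15 integers — with no two summing to 67.
The 16th integer lands in an occupied pair, forcing a sum of 67.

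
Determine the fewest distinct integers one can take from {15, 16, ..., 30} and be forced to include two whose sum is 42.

11

Two chosen integers sum to 42 exactly when both halves of some pair {x, 42−x} with 15 ≤ x ≤ 42−x ≤ 27 are chosen — 6 such pairs.
The remaining 4 elements (those with no distinct partner in range) can never complete a 42-sum, so the worst case takes all of them and one from each pair: 4 + 6 = 10.
The 11th integer has to be the second member of some pair, so 10 + 1 = 11.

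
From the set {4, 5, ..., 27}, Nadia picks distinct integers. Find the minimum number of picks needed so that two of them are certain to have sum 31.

13

Two chosen integers sum to 31 exactly when both halves of some pair {x, 31−x} with 4 ≤ x ≤ 31−x ≤ 27 are chosen — 12 such pairs.
Every element belongs to one of those pairs, so the worst case picks one from each: 12 integers.
Pigeonhole: the 13th integer has to be the second member of some pair, so 12 + 1 = 13.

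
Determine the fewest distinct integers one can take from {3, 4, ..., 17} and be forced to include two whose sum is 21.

9

Two chosen integers sum to 21 exactly when both halves of some pair {x, 21−x} with 4 ≤ x ≤ 21−x ≤ 17 are chosen — 7 such pairs.
The remaining 1 element (those with no distinct partner in range) can never complete a 21-sum, so the worst case takes all of them and one from each pair: 1 + 7 = 8.
By the pigeonhole principle, the 9th integer has to be the second member of some pair, so 8 + 1 = 9.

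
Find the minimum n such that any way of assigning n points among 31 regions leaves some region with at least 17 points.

With 496 points one could put exactly 16 in each of the 31 regions, and no region would reach 17.
By the pigeonhole principle, one more point must land in a region that already has 16, giving it 17.
So 31 × 16 + 1 = 497 points are required.

497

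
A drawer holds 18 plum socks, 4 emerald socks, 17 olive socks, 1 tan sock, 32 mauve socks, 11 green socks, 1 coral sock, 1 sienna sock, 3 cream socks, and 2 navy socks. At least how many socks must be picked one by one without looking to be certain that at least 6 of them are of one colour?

An adversary could hand out at most 5 socks per colour (6 colours run out sooner): 5 + 4 + 5 + 1 + 5 + 5 + 1 + 1 + 3 + 2 = 32 socks and still no colour has 6.
One more sock lands in a colour already at 5, so 33 draws are enough and 32 are not.

33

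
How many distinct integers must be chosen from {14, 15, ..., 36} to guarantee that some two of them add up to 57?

16

Two chosen integers sum to 57 exactly when both halves of some pair {x, 57−x} with 21 ≤ x ≤ 57−x ≤ 36 are chosen — 8 such pairs.
The remaining 7 elements (those with no distinct partner in range) can never complete a 57-sum, so the worst case takes all of them and one from each pair: 7 + 8 = 15.
By the pigeonhole principle, the 16th integer has to be the second member of some pair, so 15 + 1 = 16.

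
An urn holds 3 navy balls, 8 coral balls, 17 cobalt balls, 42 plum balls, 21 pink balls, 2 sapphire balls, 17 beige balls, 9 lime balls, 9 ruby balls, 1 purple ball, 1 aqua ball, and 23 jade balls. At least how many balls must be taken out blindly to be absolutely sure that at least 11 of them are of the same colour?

An adversary could hand out at most 10 balls per colour (7 colours run out sooner): 3 + 8 + 10 + 10 + 10 + 2 + 10 + 9 + 9 + 1 + 1 + 10 = 83 balls and still no colour has 11.
One more ball lands in a colour already at 10, so 84 draws are enough and 83 are not.

84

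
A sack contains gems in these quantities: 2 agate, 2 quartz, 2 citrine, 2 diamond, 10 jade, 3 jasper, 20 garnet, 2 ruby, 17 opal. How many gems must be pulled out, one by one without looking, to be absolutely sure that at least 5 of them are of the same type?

26

By pigeonhole, put each drawn gem into a box by type. The largest draw with every box below 5 takes min(count, 4) from each type; types with fewer than 4 contribute all they have.
Σ min(cᵢ, 4) = 2 + 2 + 2 + 2 + 4 + 3 + 4 + 2 + 4 = 25.
Draw number 25 + 1 = 26 must push one box to 5.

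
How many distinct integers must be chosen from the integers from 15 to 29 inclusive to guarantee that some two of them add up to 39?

Group the elements by complementary pair {x, 39−x}: {15,24}, {16,23}, {17,22}, …, giving 5 two-element pairs and 5 integers whose partner 39−x falls outside [15,29].
Treating each of those 10 groups as a pigeonhole, one can pick one integer per group — 10 integers — with no two summing to 39.
The 11th integer lands in an occupied pair, forcing a sum of 39.

11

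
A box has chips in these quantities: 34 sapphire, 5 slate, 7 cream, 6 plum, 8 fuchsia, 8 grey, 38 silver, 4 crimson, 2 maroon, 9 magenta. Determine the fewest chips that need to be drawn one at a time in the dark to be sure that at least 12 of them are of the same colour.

Put each drawn chip into a box by colour. The largest draw with every box below 12 takes min(count, 11) from each colour; colours with fewer than 11 contribute all they have.
Σ min(cᵢ, 11) = 11 + 5 + 7 + 6 + 8 + 8 + 11 + 4 + 2 + 9 = 71.
Draw number 71 + 1 = 72 must push one box to 12.

72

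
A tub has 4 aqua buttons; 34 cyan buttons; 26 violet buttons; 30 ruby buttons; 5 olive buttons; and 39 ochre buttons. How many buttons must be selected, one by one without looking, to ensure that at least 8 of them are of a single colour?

By pigeonhole, the 6 colours are the holes; the buttons drawn are the pigeons.
To avoid 8 of any one colour, the worst case takes at most 7 of each colour, or every button of a colour that has fewer than 7.
That gives 4 + 7 + 7 + 7 + 5 + 7 = 37 buttons with no colour reaching 8.
The next button forces some colour to 8, so 37 + 1 = 38.

38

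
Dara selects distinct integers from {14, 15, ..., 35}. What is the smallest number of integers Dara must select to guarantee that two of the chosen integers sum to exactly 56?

Group the elements by complementary pair {x, 56−x}: {21,35}, {22,34}, {23,33}, …, giving 7 two-element pairs, the single value 28 (it cannot pair with itself since the integers are distinct), and 7 integers whose partner 56−x falls outside [14,35].
By the pigeonhole principle, treating each of those 15 groups as a pigeonhole, one can pick one integer per group — 15 integers — with no two summing to 56.
The 16th integer lands in an occupied pair, forcing a sum of 56.

16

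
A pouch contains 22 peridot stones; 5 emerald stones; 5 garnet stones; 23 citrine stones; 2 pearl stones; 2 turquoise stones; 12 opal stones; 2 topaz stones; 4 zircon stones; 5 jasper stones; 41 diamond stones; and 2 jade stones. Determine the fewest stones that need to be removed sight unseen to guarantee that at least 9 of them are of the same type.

60

An adversary could hand out at most 8 stones per type (8 types run out sooner): 8 + 5 + 5 + 8 + 2 + 2 + 8 + 2 + 4 + 5 + 8 + 2 = 59 stones and still no type has 9.
One more stone lands in a type already at 8, so 60 draws are enough and 59 are not.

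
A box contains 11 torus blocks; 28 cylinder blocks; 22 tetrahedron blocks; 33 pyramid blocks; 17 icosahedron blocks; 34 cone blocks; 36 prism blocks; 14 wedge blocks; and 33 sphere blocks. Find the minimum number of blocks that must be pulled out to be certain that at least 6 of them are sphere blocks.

201

In the worst case for collecting sphere blocks, every non-sphere block comes out first.
There are 11 + 28 + 22 + 33 + 17 + 34 + 36 + 14 = 195 non-sphere blocks altogether.
After those, each further block must be sphere, so 195 + 6 = 201 draws guarantee 6 sphere blocks.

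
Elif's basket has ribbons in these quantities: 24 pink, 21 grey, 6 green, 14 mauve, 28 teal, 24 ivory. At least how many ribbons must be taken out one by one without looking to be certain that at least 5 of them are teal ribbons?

94

In the worst case for collecting teal ribbons, every non-teal ribbon comes out first.
There are 24 + 21 + 6 + 14 + 24 = 89 non-teal ribbons altogether.
After those, each further ribbon must be teal, so 89 + 5 = 94 draws guarantee 5 teal ribbons.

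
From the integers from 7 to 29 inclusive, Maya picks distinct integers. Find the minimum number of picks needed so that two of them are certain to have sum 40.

15

Group the elements by complementary pair {x, 40−x}: {11,29}, {12,28}, {13,27}, …, giving 9 two-element pairs, the single value 20 (it cannot pair with itself since the integers are distinct), and 4 integers whose partner 40−x falls outside [7,29].
By pigeonhole, treating each of those 14 groups as a pigeonhole, one can pick one integer per group — 14 integers — with no two summing to 40.
The 15th integer lands in an occupied pair, forcing a sum of 40.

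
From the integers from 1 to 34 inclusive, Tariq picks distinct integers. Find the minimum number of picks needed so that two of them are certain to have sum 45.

23

A set avoiding the sum 45 can contain at most one of each pair {x, 45−x}, plus the 10 elements whose complement lies outside the range.
The integers 1, …, 22 (22 of them) are such a set: any two sum to at least 1+2 = 3 and at most 21+22 = 43 < 45.
By pigeonhole, any 23rd integer completes one of the 12 pairs, so 23 choices force a sum of 45.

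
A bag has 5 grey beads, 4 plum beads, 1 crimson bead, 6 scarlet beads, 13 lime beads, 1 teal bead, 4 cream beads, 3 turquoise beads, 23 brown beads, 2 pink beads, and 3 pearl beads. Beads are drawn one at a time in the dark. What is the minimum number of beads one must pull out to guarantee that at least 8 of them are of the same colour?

44

The 11 colours are the holes; the beads drawn are the pigeons.
To avoid 8 of any one colour, the worst case takes at most 7 of each colour, or every bead of a colour that has fewer than 7.
That gives 5 + 4 + 1 + 6 + 7 + 1 + 4 + 3 + 7 + 2 + 3 = 43 beads with no colour reaching 8.
The next bead forces some colour to 8, so 43 + 1 = 44.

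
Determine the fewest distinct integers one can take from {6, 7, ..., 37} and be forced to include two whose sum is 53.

A set avoiding the sum 53 can contain at most one of each pair {x, 53−x}, plus the 10 elements whose complement lies outside the range.
The integers 6, …, 26 (21 of them) are such a set: any two sum to at least 6+7 = 13 and at most 25+26 = 51 < 53.
By the pigeonhole principle, any 22nd integer completes one of the 11 pairs, so 22 choices force a sum of 53.

22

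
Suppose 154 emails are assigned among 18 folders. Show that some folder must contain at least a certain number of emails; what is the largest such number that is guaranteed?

9

Pigeonhole: the 18 folders are the holes and the 154 emails are the pigeons.
If every folder held at most 8 emails, the total would be at most 18 × 8 = 144, which is less than 154.
So some folder holds at least ⌈154/18⌉ = 9 emails.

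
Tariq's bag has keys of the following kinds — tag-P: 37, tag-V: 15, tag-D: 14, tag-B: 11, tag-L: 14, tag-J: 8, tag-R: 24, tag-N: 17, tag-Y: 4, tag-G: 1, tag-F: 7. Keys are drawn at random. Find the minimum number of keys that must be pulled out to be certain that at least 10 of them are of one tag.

84

The 11 tags are the holes; the keys drawn are the pigeons.
To avoid 10 of any one tag, the worst case takes at most 9 of each tag, or every key of a tag that has fewer than 9.
That gives 9 + 9 + 9 + 9 + 9 + 8 + 9 + 9 + 4 + 1 + 7 = 83 keys with no tag reaching 10.
The next key forces some tag to 10, so 83 + 1 = 84.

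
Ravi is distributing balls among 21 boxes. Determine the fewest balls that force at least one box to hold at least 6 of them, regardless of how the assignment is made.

With 105 balls one could put exactly 5 in each of the 21 boxes, and no box would reach 6.
By the pigeonhole principle, one more ball must land in a box that already has 5, giving it 6.
So 21 × 5 + 1 = 106 balls are required.

106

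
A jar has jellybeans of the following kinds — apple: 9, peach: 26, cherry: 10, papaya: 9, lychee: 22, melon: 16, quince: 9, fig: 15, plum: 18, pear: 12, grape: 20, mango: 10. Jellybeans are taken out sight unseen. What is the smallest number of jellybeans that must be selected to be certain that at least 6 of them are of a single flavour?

61

An adversary could hand out at most 5 jellybeans per flavour: 5 + 5 + 5 + 5 + 5 + 5 + 5 + 5 + 5 + 5 + 5 + 5 = 60 jellybeans and still no flavour has 6.
Pigeonhole: one more jellybean lands in a flavour already at 5, so 61 draws are enough and 60 are not.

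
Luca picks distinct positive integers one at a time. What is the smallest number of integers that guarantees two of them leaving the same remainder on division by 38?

39

By the pigeonhole principle, the 38 residue classes mod 38 are the pigeonholes.
With 38 integers one could put 1 in each residue class and have no class reach 2.
The 39th integer pushes some class to 2, so 38·1 + 1 = 39.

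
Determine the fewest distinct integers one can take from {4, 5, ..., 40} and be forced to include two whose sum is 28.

28

Two chosen integers sum to 28 exactly when both halves of some pair {x, 28−x} with 4 ≤ x ≤ 28−x ≤ 24 are chosen — 10 such pairs.
The remaining 17 elements (those with no distinct partner in range) can never complete a 28-sum, so the worst case takes all of them and one from each pair: 17 + 10 = 27.
Pigeonhole: the 28th integer has to be the second member of some pair, so 27 + 1 = 28.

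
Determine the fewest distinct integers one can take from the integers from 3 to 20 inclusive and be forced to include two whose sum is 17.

13

A set avoiding the sum 17 can contain at most one of each pair {x, 17−x}, plus the 6 elements whose complement lies outside the range.
The integers 9, …, 20 (12 of them) are such a set: any two sum to at least 9+10 = 19 > 17.
By the pigeonhole principle, any 13th integer completes one of the 6 pairs, so 13 choices force a sum of 17.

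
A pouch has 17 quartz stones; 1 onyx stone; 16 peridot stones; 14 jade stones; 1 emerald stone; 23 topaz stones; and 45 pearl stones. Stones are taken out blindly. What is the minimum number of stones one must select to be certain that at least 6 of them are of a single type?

By the pigeonhole principle, put each drawn stone into a box by type. The largest draw with every box below 6 takes min(count, 5) from each type; types with fewer than 5 contribute all they have.
Σ min(cᵢ, 5) = 5 + 1 + 5 + 5 + 1 + 5 + 5 = 27.
Draw number 27 + 1 = 28 must push one box to 6.

28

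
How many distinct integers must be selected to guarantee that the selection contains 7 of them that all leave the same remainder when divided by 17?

By the pigeonhole principle, the 17 residue classes mod 17 are the pigeonholes.
With 102 integers one could put 6 in each residue class and have no class reach 7.
The 103rd integer pushes some class to 7, so 17·6 + 1 = 103.

103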